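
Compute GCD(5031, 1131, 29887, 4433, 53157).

13

gcd(5031, 1131): 5031 = 4·1131 + 507; 1131 = 2·507 + 117; 507 = 4·117 + 39; 117 = 3·39 + 0 → 39
gcd(39, 29887): 29887 = 766·39 + 13; 39 = 3·13 + 0 → 13
gcd(13, 4433): 4433 = 341·13 + 0 → 13
gcd(13, 53157): 53157 = 4089·13 + 0 → 13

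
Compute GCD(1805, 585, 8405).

gcd(1805, 585): 1805 = 3·585 + 50; 585 = 11·50 + 35; 50 = 1·35 + 15; 35 = 2·15 + 5; 15 = 3·5 + 0 → 5
gcd(5, 8405): 8405 = 1681·5 + 0 → 5

5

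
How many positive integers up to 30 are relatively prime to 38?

Prime factors of 38: 2, 19. Count integers ≤ 30 divisible by none of them.
By inclusion–exclusion: 30 − ⌊30/2⌋ − ⌊30/19⌋ + ⌊30/38⌋ = 14.

14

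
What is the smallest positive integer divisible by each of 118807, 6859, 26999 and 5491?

17613317029763

lcm(118807, 6859) = 118807·6859/gcd = 814897213/19 = 42889327
lcm(42889327, 26999) = 42889327·26999/gcd = 1157968939673/19 = 60945733667
lcm(60945733667, 5491) = 60945733667·5491/gcd = 334653023565497/19 = 17613317029763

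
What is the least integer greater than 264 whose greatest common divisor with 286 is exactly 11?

275

Multiples of 11 above 264: 11·25, 11·26, … . Need the cofactor coprime to 286/11 = 26.
Checking s = 25, 26, … the first with gcd(s, 26) = 1 is s = 25, giving 275.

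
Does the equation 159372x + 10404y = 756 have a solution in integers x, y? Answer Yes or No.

Yes

By Bézout, 159372x + 10404y = 756 has integer solutions iff gcd(159372, 10404) | 756.
Euclid: 159372 = 15·10404 + 3312; 10404 = 3·3312 + 468; 3312 = 7·468 + 36; 468 = 13·36 + 0. gcd = 36; 756 mod 36 = 0. Yes.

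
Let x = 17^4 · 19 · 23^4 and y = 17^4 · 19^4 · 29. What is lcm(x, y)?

max exponent per prime: 17^4 · 19^4 · 23^4 · 29 = 88332278141868749

88332278141868749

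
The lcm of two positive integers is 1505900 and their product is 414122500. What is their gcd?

275

From gcd × lcm = uv: gcd = 414122500 / 1505900 = 275.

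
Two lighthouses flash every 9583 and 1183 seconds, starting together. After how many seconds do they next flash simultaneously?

9583 = 7 · 37²; 1183 = 7 · 13²
max exponents: 7 · 13² · 37² = 1619527

1619527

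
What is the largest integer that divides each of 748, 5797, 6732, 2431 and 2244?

gcd(748, 5797): 5797 = 7·748 + 561; 748 = 1·561 + 187; 561 = 3·187 + 0 → 187
gcd(187, 6732): 6732 = 36·187 + 0 → 187
gcd(187, 2431): 2431 = 13·187 + 0 → 187
gcd(187, 2244): 2244 = 12·187 + 0 → 187

187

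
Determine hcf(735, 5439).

Euclid: 5439 = 7·735 + 294; 735 = 2·294 + 147; 294 = 2·147 + 0. Last nonzero remainder: 147.

147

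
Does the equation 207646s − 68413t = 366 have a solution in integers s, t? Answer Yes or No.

Yes

gcd(207646, 68413): 207646 = 3·68413 + 2407; 68413 = 28·2407 + 1017; 2407 = 2·1017 + 373; 1017 = 2·373 + 271; 373 = 1·271 + 102; 271 = 2·102 + 67; 102 = 1·67 + 35; 67 = 1·35 + 32; 35 = 1·32 + 3; 32 = 10·3 + 2; 3 = 1·2 + 1; 2 = 2·1 + 0 → 1
1 divides 366, so a solution exists.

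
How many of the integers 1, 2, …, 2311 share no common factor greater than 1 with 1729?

Prime factors of 1729: 7, 13, 19. Count integers ≤ 2311 divisible by none of them.
By inclusion–exclusion: 2311 − ⌊2311/7⌋ − ⌊2311/13⌋ − ⌊2311/19⌋ + ⌊2311/91⌋ + ⌊2311/133⌋ + ⌊2311/247⌋ − ⌊2311/1729⌋ = 1733.

1733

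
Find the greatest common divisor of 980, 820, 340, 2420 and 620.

980 = 2² · 5 · 7²; 820 = 2² · 5 · 41; 340 = 2² · 5 · 17; 2420 = 2² · 5 · 11²; 620 = 2² · 5 · 31
gcd takes min exponent of each prime: 2² · 5 = 20

20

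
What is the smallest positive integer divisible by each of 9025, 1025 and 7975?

118037975

lcm(9025, 1025) = 9025·1025/gcd = 9250625/25 = 370025
lcm(370025, 7975) = 370025·7975/gcd = 2950949375/25 = 118037975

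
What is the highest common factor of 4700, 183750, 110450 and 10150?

50

gcd(4700, 183750): 183750 = 39·4700 + 450; 4700 = 10·450 + 200; 450 = 2·200 + 50; 200 = 4·50 + 0 → 50
gcd(50, 110450): 110450 = 2209·50 + 0 → 50
gcd(50, 10150): 10150 = 203·50 + 0 → 50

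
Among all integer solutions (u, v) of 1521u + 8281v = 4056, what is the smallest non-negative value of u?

Reduce mod 8281: 1521u ≡ 4056 (mod 8281). With g = gcd(1521, 8281) = 169 dividing 4056, divide through: 9u ≡ 24 (mod 49).
Since gcd(9, 49) = 1, u ≡ 24·(9)⁻¹ ≡ 19 (mod 49). Smallest non-negative: 19.

19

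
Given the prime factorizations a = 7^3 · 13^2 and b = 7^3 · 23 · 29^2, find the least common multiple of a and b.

1121255681

max exponent per prime: 7^3 · 13^2 · 23 · 29^2 = 1121255681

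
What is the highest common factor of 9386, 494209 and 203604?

361

9386 = 2 · 13 · 19²; 494209 = 19² · 37²; 203604 = 2² · 3 · 19² · 47
gcd takes min exponent of each prime: 19² = 361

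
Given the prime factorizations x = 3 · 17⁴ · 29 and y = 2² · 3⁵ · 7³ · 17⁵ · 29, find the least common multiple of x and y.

max exponent per prime: 2² · 3⁵ · 7³ · 17⁵ · 29 = 13727864686788

13727864686788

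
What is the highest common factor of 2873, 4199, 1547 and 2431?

gcd(2873, 4199): 4199 = 1·2873 + 1326; 2873 = 2·1326 + 221; 1326 = 6·221 + 0 → 221
gcd(221, 1547): 1547 = 7·221 + 0 → 221
gcd(221, 2431): 2431 = 11·221 + 0 → 221

221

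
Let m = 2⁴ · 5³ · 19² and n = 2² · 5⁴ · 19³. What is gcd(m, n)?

180500

min exponent per shared prime: 2² · 5³ · 19² = 180500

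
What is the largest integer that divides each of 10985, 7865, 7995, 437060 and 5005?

65

gcd(10985, 7865): 10985 = 1·7865 + 3120; 7865 = 2·3120 + 1625; 3120 = 1·1625 + 1495; 1625 = 1·1495 + 130; 1495 = 11·130 + 65; 130 = 2·65 + 0 → 65
gcd(65, 7995): 7995 = 123·65 + 0 → 65
gcd(65, 437060): 437060 = 6724·65 + 0 → 65
gcd(65, 5005): 5005 = 77·65 + 0 → 65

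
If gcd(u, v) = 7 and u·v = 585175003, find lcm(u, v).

83596429

gcd·lcm = product, so lcm = 585175003/7 = 83596429.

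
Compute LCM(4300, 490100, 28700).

6048324100

4300 = 2² · 5² · 43; 490100 = 2² · 5² · 13² · 29; 28700 = 2² · 5² · 7 · 41
lcm takes max exponent of each prime: 2² · 5² · 7 · 13² · 29 · 41 · 43 = 6048324100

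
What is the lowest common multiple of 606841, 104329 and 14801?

606841 = 19² · 41²; 104329 = 17² · 19²; 14801 = 19² · 41
lcm takes max exponent of each prime: 17² · 19² · 41² = 175377049

175377049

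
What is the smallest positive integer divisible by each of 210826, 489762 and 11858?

567900098766

lcm(210826, 489762) = 210826·489762/gcd = 103254563412/14 = 7375325958
lcm(7375325958, 11858) = 7375325958·11858/gcd = 87456615209964/154 = 567900098766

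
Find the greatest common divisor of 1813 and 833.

49

Euclid: 1813 = 2·833 + 147; 833 = 5·147 + 98; 147 = 1·98 + 49; 98 = 2·49 + 0. Last nonzero remainder: 49.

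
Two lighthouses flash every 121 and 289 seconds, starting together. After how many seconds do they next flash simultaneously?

gcd first: 289 = 2·121 + 47; 121 = 2·47 + 27; 47 = 1·27 + 20; 27 = 1·20 + 7; 20 = 2·7 + 6; 7 = 1·6 + 1; 6 = 6·1 + 0 → gcd = 1
lcm = 121·289/gcd = 34969/1 = 34969

34969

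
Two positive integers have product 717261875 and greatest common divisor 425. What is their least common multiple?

Since gcd(p,q)·lcm(p,q) = pq, lcm = 717261875/425 = 1687675.

1687675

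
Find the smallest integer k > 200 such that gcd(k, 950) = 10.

gcd(k, 950) = 10 forces 10 | k; write k = 10s. Then gcd(10s, 10·95) = 10·gcd(s, 95), so need gcd(s, 95) = 1.
10s > 200 gives s ≥ 21. The least s ≥ 21 coprime to 95 is 21, so k = 10·21 = 210.

210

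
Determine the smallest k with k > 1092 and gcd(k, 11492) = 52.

Multiples of 52 above 1092: 52·22, 52·23, … . Need the cofactor coprime to 11492/52 = 221.
Checking s = 22, 23, … the first with gcd(s, 221) = 1 is s = 22, giving 1144.

1144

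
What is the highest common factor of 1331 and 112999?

1

Euclid: 112999 = 84·1331 + 1195; 1331 = 1·1195 + 136; 1195 = 8·136 + 107; 136 = 1·107 + 29; 107 = 3·29 + 20; 29 = 1·20 + 9; 20 = 2·9 + 2; 9 = 4·2 + 1; 2 = 2·1 + 0. Last nonzero remainder: 1.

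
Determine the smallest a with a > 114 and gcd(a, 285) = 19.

285 = 19·15. Any a with gcd(a, 285) = 19 is a multiple of 19, say 19s, with s coprime to 15.
Need s > 114/19, so s ≥ 7. First s ≥ 7 with gcd(s, 15) = 1 is s = 7. Thus a = 19·7 = 133.

133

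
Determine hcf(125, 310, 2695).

5

gcd(125, 310): 310 = 2·125 + 60; 125 = 2·60 + 5; 60 = 12·5 + 0 → 5
gcd(5, 2695): 2695 = 539·5 + 0 → 5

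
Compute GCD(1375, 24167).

1375 = 5³ · 11
24167 = 11 · 13³
Common: 11 = 11

11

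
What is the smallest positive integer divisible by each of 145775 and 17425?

5976775

gcd first: 145775 = 8·17425 + 6375; 17425 = 2·6375 + 4675; 6375 = 1·4675 + 1700; 4675 = 2·1700 + 1275; 1700 = 1·1275 + 425; 1275 = 3·425 + 0 → gcd = 425
lcm = 145775·17425/gcd = 2540129375/425 = 5976775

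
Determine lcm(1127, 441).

10143

1127 = 7² · 23; 441 = 3² · 7²
max exponents: 3² · 7² · 23 = 10143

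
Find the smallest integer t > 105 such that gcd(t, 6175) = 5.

110

6175 = 5·1235. Any t with gcd(t, 6175) = 5 is a multiple of 5, say 5s, with s coprime to 1235.
Need s > 105/5, so s ≥ 22. First s ≥ 22 with gcd(s, 1235) = 1 is s = 22. Thus t = 5·22 = 110.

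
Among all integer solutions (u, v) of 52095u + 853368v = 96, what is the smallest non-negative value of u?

gcd(52095, 853368) = 3 (Euclid: 853368 = 16·52095 + 19848; 52095 = 2·19848 + 12399; 19848 = 1·12399 + 7449; 12399 = 1·7449 + 4950; 7449 = 1·4950 + 2499; 4950 = 1·2499 + 2451; 2499 = 1·2451 + 48; 2451 = 51·48 + 3; 48 = 16·3 + 0), and 3 | 96.
Extended Euclid: 52095·(17757) + 853368·(-1084) = 3. Scale by 32: u₀ = 568224.
General solution u = u₀ + 284456t; reducing mod 284456 gives u = 283768 (and v = -17323).

283768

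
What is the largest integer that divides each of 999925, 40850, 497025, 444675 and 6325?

gcd(999925, 40850): 999925 = 24·40850 + 19525; 40850 = 2·19525 + 1800; 19525 = 10·1800 + 1525; 1800 = 1·1525 + 275; 1525 = 5·275 + 150; 275 = 1·150 + 125; 150 = 1·125 + 25; 125 = 5·25 + 0 → 25
gcd(25, 497025): 497025 = 19881·25 + 0 → 25
gcd(25, 444675): 444675 = 17787·25 + 0 → 25
gcd(25, 6325): 6325 = 253·25 + 0 → 25

25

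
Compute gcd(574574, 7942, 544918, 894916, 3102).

gcd(574574, 7942): 574574 = 72·7942 + 2750; 7942 = 2·2750 + 2442; 2750 = 1·2442 + 308; 2442 = 7·308 + 286; 308 = 1·286 + 22; 286 = 13·22 + 0 → 22
gcd(22, 544918): 544918 = 24769·22 + 0 → 22
gcd(22, 894916): 894916 = 40678·22 + 0 → 22
gcd(22, 3102): 3102 = 141·22 + 0 → 22

22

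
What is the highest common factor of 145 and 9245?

5

145 = 5 · 29
9245 = 5 · 43²
Common: 5 = 5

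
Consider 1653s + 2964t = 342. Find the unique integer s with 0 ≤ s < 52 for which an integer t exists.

Euclid: 2964 = 1·1653 + 1311; 1653 = 1·1311 + 342; 1311 = 3·342 + 285; 342 = 1·285 + 57; 285 = 5·57 + 0 → gcd = 57; 342 = 57·6.
Back-substitution yields 1653·(9) + 2964·(-5) = 57, so one solution is s = 9·6 = 54, t = -5·6 = -30.
Solutions in s differ by 2964/57 = 52; the one in [0, 52) is 54 mod 52 = 2.

2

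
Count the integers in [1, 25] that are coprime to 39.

16

Prime factors of 39: 3, 13. Count integers ≤ 25 divisible by none of them.
By inclusion–exclusion: 25 − ⌊25/3⌋ − ⌊25/13⌋ + ⌊25/39⌋ = 16.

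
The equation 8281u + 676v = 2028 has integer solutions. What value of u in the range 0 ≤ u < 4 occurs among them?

Euclid: 8281 = 12·676 + 169; 676 = 4·169 + 0 → gcd = 169; 2028 = 169·12.
Back-substitution yields 8281·(1) + 676·(-12) = 169, so one solution is u = 1·12 = 12, v = -12·12 = -144.
Solutions in u differ by 676/169 = 4; the one in [0, 4) is 12 mod 4 = 0.

0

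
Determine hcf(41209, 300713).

41209 = 7² · 29²
300713 = 7² · 17 · 19²
Common: 7² = 49

49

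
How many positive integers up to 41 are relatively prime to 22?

22 = 2·11. Inclusion–exclusion on these primes:
41 − ⌊41/2⌋ − ⌊41/11⌋ + ⌊41/22⌋ = 19

19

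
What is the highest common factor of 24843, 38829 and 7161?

gcd(24843, 38829): 38829 = 1·24843 + 13986; 24843 = 1·13986 + 10857; 13986 = 1·10857 + 3129; 10857 = 3·3129 + 1470; 3129 = 2·1470 + 189; 1470 = 7·189 + 147; 189 = 1·147 + 42; 147 = 3·42 + 21; 42 = 2·21 + 0 → 21
gcd(21, 7161): 7161 = 341·21 + 0 → 21

21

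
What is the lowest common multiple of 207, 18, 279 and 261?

207 = 3² · 23; 18 = 2 · 3²; 279 = 3² · 31; 261 = 3² · 29
lcm takes max exponent of each prime: 2 · 3² · 23 · 29 · 31 = 372186

372186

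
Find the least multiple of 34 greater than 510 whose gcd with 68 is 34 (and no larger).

578

68 = 34·2. Any t with gcd(t, 68) = 34 is a multiple of 34, say 34s, with s coprime to 2.
Need s > 510/34, so s ≥ 16. First s ≥ 16 with gcd(s, 2) = 1 is s = 17. Thus t = 34·17 = 578.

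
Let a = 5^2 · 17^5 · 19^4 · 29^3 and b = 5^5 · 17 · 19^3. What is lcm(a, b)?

max exponent per prime: 5^5 · 17^5 · 19^4 · 29^3 = 14102724634192915625

14102724634192915625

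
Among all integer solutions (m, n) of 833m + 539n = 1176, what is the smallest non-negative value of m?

4

Euclid: 833 = 1·539 + 294; 539 = 1·294 + 245; 294 = 1·245 + 49; 245 = 5·49 + 0 → gcd = 49; 1176 = 49·24.
Back-substitution yields 833·(2) + 539·(-3) = 49, so one solution is m = 2·24 = 48, n = -3·24 = -72.
Solutions in m differ by 539/49 = 11; the one in [0, 11) is 48 mod 11 = 4.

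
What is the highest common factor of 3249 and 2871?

Euclid: 3249 = 1·2871 + 378; 2871 = 7·378 + 225; 378 = 1·225 + 153; 225 = 1·153 + 72; 153 = 2·72 + 9; 72 = 8·9 + 0. Last nonzero remainder: 9.

9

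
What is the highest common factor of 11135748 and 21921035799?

Euclid: 21921035799 = 1968·11135748 + 5883735; 11135748 = 1·5883735 + 5252013; 5883735 = 1·5252013 + 631722; 5252013 = 8·631722 + 198237; 631722 = 3·198237 + 37011; 198237 = 5·37011 + 13182; 37011 = 2·13182 + 10647; 13182 = 1·10647 + 2535; 10647 = 4·2535 + 507; 2535 = 5·507 + 0. Last nonzero remainder: 507.

507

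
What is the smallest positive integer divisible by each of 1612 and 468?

14508

gcd first: 1612 = 3·468 + 208; 468 = 2·208 + 52; 208 = 4·52 + 0 → gcd = 52
lcm = 1612·468/gcd = 754416/52 = 14508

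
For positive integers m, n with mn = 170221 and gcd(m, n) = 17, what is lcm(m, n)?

10013

For any two positive integers, gcd × lcm equals their product. Hence lcm = 170221 / 17 = 10013.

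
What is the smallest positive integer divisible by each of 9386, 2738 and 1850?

321235850

9386 = 2 · 13 · 19²; 2738 = 2 · 37²; 1850 = 2 · 5² · 37
lcm takes max exponent of each prime: 2 · 5² · 13 · 19² · 37² = 321235850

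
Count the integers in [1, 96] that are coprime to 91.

77

Prime factors of 91: 7, 13. Count integers ≤ 96 divisible by none of them.
By inclusion–exclusion: 96 − ⌊96/7⌋ − ⌊96/13⌋ + ⌊96/91⌋ = 77.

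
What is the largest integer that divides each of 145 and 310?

145 = 5 · 29
310 = 2 · 5 · 31
Common: 5 = 5

5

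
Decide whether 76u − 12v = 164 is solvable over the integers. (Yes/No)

By Bézout, 76u − 12v = 164 has integer solutions iff gcd(76, 12) | 164.
Euclid: 76 = 6·12 + 4; 12 = 3·4 + 0. gcd = 4; 164 mod 4 = 0. Yes.

Yes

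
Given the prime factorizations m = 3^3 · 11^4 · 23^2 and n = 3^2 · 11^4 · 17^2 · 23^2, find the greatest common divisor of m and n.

69705801

min exponent per shared prime: 3^2 · 11^4 · 23^2 = 69705801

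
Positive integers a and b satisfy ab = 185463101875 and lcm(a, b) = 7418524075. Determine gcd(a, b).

From gcd × lcm = ab: gcd = 185463101875 / 7418524075 = 25.

25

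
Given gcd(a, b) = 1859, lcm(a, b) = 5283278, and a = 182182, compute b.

53911

a·b = gcd·lcm = 1859·5283278 = 9821613802, so b = 9821613802/182182 = 53911.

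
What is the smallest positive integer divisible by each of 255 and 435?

gcd first: 435 = 1·255 + 180; 255 = 1·180 + 75; 180 = 2·75 + 30; 75 = 2·30 + 15; 30 = 2·15 + 0 → gcd = 15
lcm = 255·435/gcd = 110925/15 = 7395

7395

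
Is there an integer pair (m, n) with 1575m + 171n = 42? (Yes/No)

By Bézout, 1575m + 171n = 42 has integer solutions iff gcd(1575, 171) | 42.
Euclid: 1575 = 9·171 + 36; 171 = 4·36 + 27; 36 = 1·27 + 9; 27 = 3·9 + 0. gcd = 9; 42 mod 9 = 6. No.

No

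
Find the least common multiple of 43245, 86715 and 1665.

3083325255

lcm(43245, 86715) = 43245·86715/gcd = 3749990175/45 = 83333115
lcm(83333115, 1665) = 83333115·1665/gcd = 138749636475/45 = 3083325255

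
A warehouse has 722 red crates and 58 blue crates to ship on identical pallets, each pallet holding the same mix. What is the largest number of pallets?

722 = 2 · 19²
58 = 2 · 29
Common: 2 = 2

2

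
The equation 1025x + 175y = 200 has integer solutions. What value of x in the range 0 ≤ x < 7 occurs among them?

Reduce mod 175: 1025x ≡ 200 (mod 175). With g = gcd(1025, 175) = 25 dividing 200, divide through: 41x ≡ 8 (mod 7).
Since gcd(41, 7) = 1, x ≡ 8·(41)⁻¹ ≡ 6 (mod 7). Smallest non-negative: 6.

6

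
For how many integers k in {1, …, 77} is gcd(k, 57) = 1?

49

Prime factors of 57: 3, 19. Count integers ≤ 77 divisible by none of them.
By inclusion–exclusion: 77 − ⌊77/3⌋ − ⌊77/19⌋ + ⌊77/57⌋ = 49.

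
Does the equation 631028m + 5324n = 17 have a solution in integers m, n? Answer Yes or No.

gcd(631028, 5324): 631028 = 118·5324 + 2796; 5324 = 1·2796 + 2528; 2796 = 1·2528 + 268; 2528 = 9·268 + 116; 268 = 2·116 + 36; 116 = 3·36 + 8; 36 = 4·8 + 4; 8 = 2·4 + 0 → 4
4 does not divide 17, so a solution does not exist.

No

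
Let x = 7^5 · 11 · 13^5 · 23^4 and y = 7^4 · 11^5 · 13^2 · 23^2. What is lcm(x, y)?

281243006209809484841

max exponent per prime: 7^5 · 11^5 · 13^5 · 23^4 = 281243006209809484841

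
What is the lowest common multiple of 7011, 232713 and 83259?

1677052983177

7011 = 3² · 19 · 41; 232713 = 3⁴ · 13² · 17; 83259 = 3² · 11 · 29²
lcm takes max exponent of each prime: 3⁴ · 11 · 13² · 17 · 19 · 29² · 41 = 1677052983177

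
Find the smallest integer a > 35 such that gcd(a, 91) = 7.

Multiples of 7 above 35: 7·6, 7·7, … . Need the cofactor coprime to 91/7 = 13.
Checking s = 6, 7, … the first with gcd(s, 13) = 1 is s = 6, giving 42.

42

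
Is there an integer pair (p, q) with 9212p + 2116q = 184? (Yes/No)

By Bézout, 9212p + 2116q = 184 has integer solutions iff gcd(9212, 2116) | 184.
Euclid: 9212 = 4·2116 + 748; 2116 = 2·748 + 620; 748 = 1·620 + 128; 620 = 4·128 + 108; 128 = 1·108 + 20; 108 = 5·20 + 8; 20 = 2·8 + 4; 8 = 2·4 + 0. gcd = 4; 184 mod 4 = 0. Yes.

Yes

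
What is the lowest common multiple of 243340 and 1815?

88332420

gcd first: 243340 = 134·1815 + 130; 1815 = 13·130 + 125; 130 = 1·125 + 5; 125 = 25·5 + 0 → gcd = 5
lcm = 243340·1815/gcd = 441662100/5 = 88332420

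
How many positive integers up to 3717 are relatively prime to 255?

255 = 3·5·17. Inclusion–exclusion on these primes:
3717 − ⌊3717/3⌋ − ⌊3717/5⌋ − ⌊3717/17⌋ + ⌊3717/15⌋ + ⌊3717/51⌋ + ⌊3717/85⌋ − ⌊3717/255⌋ = 1865

1865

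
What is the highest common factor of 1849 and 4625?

Euclid: 4625 = 2·1849 + 927; 1849 = 1·927 + 922; 927 = 1·922 + 5; 922 = 184·5 + 2; 5 = 2·2 + 1; 2 = 2·1 + 0. Last nonzero remainder: 1.

1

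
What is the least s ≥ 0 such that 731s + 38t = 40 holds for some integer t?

gcd(731, 38) = 1 (Euclid: 731 = 19·38 + 9; 38 = 4·9 + 2; 9 = 4·2 + 1; 2 = 2·1 + 0), and 1 | 40.
Extended Euclid: 731·(17) + 38·(-327) = 1. Scale by 40: s₀ = 680.
General solution s = s₀ + 38k; reducing mod 38 gives s = 34 (and t = -653).

34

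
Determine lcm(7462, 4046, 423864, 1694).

lcm(7462, 4046) = 7462·4046/gcd = 30191252/14 = 2156518
lcm(2156518, 423864) = 2156518·423864/gcd = 914070345552/14 = 65290738968
lcm(65290738968, 1694) = 65290738968·1694/gcd = 110602511811792/14 = 7900179415128

7900179415128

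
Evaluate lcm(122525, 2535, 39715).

17276025

122525 = 5² · 13² · 29; 2535 = 3 · 5 · 13²; 39715 = 5 · 13² · 47
lcm takes max exponent of each prime: 3 · 5² · 13² · 29 · 47 = 17276025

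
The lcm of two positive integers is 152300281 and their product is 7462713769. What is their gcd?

49

gcd·lcm = product, so gcd = 7462713769/152300281 = 49.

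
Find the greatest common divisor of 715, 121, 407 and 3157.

gcd(715, 121): 715 = 5·121 + 110; 121 = 1·110 + 11; 110 = 10·11 + 0 → 11
gcd(11, 407): 407 = 37·11 + 0 → 11
gcd(11, 3157): 3157 = 287·11 + 0 → 11

11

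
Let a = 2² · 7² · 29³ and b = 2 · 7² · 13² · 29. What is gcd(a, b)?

min exponent per shared prime: 2 · 7² · 29 = 2842

2842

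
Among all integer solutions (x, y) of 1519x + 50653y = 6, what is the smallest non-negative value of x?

39482

Euclid: 50653 = 33·1519 + 526; 1519 = 2·526 + 467; 526 = 1·467 + 59; 467 = 7·59 + 54; 59 = 1·54 + 5; 54 = 10·5 + 4; 5 = 1·4 + 1; 4 = 4·1 + 0 → gcd = 1; 6 = 1·6.
Back-substitution yields 1519·(-10304) + 50653·(309) = 1, so one solution is x = -10304·6 = -61824, y = 309·6 = 1854.
Solutions in x differ by 50653/1 = 50653; the one in [0, 50653) is -61824 mod 50653 = 39482.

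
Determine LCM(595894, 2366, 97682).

595894 = 2 · 13² · 41 · 43; 2366 = 2 · 7 · 13²; 97682 = 2 · 13² · 17²
lcm takes max exponent of each prime: 2 · 7 · 13² · 17² · 41 · 43 = 1205493562

1205493562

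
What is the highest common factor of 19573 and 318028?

Euclid: 318028 = 16·19573 + 4860; 19573 = 4·4860 + 133; 4860 = 36·133 + 72; 133 = 1·72 + 61; 72 = 1·61 + 11; 61 = 5·11 + 6; 11 = 1·6 + 5; 6 = 1·5 + 1; 5 = 5·1 + 0. Last nonzero remainder: 1.

1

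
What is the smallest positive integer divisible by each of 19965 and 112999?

19965 = 3 · 5 · 11³; 112999 = 17³ · 23
max exponents: 3 · 5 · 11³ · 17³ · 23 = 2256025035

2256025035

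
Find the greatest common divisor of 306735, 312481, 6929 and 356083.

306735 = 3 · 5 · 11² · 13²; 312481 = 13² · 43²; 6929 = 13² · 41; 356083 = 7² · 13² · 43
gcd takes min exponent of each prime: 13² = 169

169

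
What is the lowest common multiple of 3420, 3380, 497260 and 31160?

1178365972680

3420 = 2² · 3² · 5 · 19; 3380 = 2² · 5 · 13²; 497260 = 2² · 5 · 23² · 47; 31160 = 2³ · 5 · 19 · 41
lcm takes max exponent of each prime: 2³ · 3² · 5 · 13² · 19 · 23² · 41 · 47 = 1178365972680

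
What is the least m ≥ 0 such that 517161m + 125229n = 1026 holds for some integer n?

1087

Reduce mod 125229: 517161m ≡ 1026 (mod 125229). With g = gcd(517161, 125229) = 57 dividing 1026, divide through: 9073m ≡ 18 (mod 2197).
Since gcd(9073, 2197) = 1, m ≡ 18·(9073)⁻¹ ≡ 1087 (mod 2197). Smallest non-negative: 1087.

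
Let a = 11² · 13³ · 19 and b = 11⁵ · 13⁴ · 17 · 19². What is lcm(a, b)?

28228835198707

max exponent per prime: 11⁵ · 13⁴ · 17 · 19² = 28228835198707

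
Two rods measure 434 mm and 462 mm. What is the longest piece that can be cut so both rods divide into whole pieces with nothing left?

Euclid: 462 = 1·434 + 28; 434 = 15·28 + 14; 28 = 2·14 + 0. Last nonzero remainder: 14.

14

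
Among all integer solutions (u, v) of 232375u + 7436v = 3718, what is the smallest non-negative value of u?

2

Reduce mod 7436: 232375u ≡ 3718 (mod 7436). With g = gcd(232375, 7436) = 1859 dividing 3718, divide through: 125u ≡ 2 (mod 4).
Since gcd(125, 4) = 1, u ≡ 2·(125)⁻¹ ≡ 2 (mod 4). Smallest non-negative: 2.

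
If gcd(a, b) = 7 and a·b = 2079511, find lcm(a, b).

297073

Since gcd(a,b)·lcm(a,b) = ab, lcm = 2079511/7 = 297073.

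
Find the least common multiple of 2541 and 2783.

58443

2541 = 3 · 7 · 11²; 2783 = 11² · 23
max exponents: 3 · 7 · 11² · 23 = 58443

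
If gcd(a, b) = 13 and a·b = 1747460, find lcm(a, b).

gcd·lcm = product, so lcm = 1747460/13 = 134420.

134420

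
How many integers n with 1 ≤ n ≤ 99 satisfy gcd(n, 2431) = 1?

2431 = 11·13·17. Inclusion–exclusion on these primes:
99 − ⌊99/11⌋ − ⌊99/13⌋ − ⌊99/17⌋ + ⌊99/143⌋ + ⌊99/187⌋ + ⌊99/221⌋ − ⌊99/2431⌋ = 78

78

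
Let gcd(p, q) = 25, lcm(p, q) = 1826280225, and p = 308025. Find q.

p·q = gcd·lcm = 25·1826280225 = 45657005625, so q = 45657005625/308025 = 148225.

148225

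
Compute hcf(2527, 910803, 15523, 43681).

361

2527 = 7 · 19²; 910803 = 3 · 19² · 29²; 15523 = 19² · 43; 43681 = 11² · 19²
gcd takes min exponent of each prime: 19² = 361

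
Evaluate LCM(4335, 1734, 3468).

17340

4335 = 3 · 5 · 17²; 1734 = 2 · 3 · 17²; 3468 = 2² · 3 · 17²
lcm takes max exponent of each prime: 2² · 3 · 5 · 17² = 17340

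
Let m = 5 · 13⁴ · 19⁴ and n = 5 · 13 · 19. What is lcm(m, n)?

18610490405

max exponent per prime: 5 · 13⁴ · 19⁴ = 18610490405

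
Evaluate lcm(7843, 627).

447051

7843 = 11 · 23 · 31; 627 = 3 · 11 · 19
max exponents: 3 · 11 · 19 · 23 · 31 = 447051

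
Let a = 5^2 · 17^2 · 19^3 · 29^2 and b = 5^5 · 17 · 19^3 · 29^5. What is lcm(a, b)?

127057017551246875

max exponent per prime: 5^5 · 17^2 · 19^3 · 29^5 = 127057017551246875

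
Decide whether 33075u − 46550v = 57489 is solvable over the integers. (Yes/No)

No

gcd(33075, 46550): 46550 = 1·33075 + 13475; 33075 = 2·13475 + 6125; 13475 = 2·6125 + 1225; 6125 = 5·1225 + 0 → 1225
1225 does not divide 57489, so a solution does not exist.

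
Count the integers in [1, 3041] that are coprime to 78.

Prime factors of 78: 2, 3, 13. Count integers ≤ 3041 divisible by none of them.
By inclusion–exclusion: 3041 − ⌊3041/2⌋ − ⌊3041/3⌋ − ⌊3041/13⌋ + ⌊3041/6⌋ + ⌊3041/26⌋ + ⌊3041/39⌋ − ⌊3041/78⌋ = 936.

936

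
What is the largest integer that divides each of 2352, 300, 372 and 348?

gcd(2352, 300): 2352 = 7·300 + 252; 300 = 1·252 + 48; 252 = 5·48 + 12; 48 = 4·12 + 0 → 12
gcd(12, 372): 372 = 31·12 + 0 → 12
gcd(12, 348): 348 = 29·12 + 0 → 12

12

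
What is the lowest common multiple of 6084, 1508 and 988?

3352284

6084 = 2² · 3² · 13²; 1508 = 2² · 13 · 29; 988 = 2² · 13 · 19
lcm takes max exponent of each prime: 2² · 3² · 13² · 19 · 29 = 3352284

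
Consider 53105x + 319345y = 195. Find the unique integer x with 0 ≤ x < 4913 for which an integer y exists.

Reduce mod 319345: 53105x ≡ 195 (mod 319345). With g = gcd(53105, 319345) = 65 dividing 195, divide through: 817x ≡ 3 (mod 4913).
Since gcd(817, 4913) = 1, x ≡ 3·(817)⁻¹ ≡ 445 (mod 4913). Smallest non-negative: 445.

445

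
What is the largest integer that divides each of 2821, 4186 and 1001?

gcd(2821, 4186): 4186 = 1·2821 + 1365; 2821 = 2·1365 + 91; 1365 = 15·91 + 0 → 91
gcd(91, 1001): 1001 = 11·91 + 0 → 91

91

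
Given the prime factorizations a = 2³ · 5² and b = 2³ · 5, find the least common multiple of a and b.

max exponent per prime: 2³ · 5² = 200

200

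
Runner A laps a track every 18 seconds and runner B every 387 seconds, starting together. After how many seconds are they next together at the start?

18 = 2 · 3²; 387 = 3² · 43
max exponents: 2 · 3² · 43 = 774

774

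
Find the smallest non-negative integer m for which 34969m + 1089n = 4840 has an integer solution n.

gcd(34969, 1089) = 121 (Euclid: 34969 = 32·1089 + 121; 1089 = 9·121 + 0), and 121 | 4840.
Extended Euclid: 34969·(1) + 1089·(-32) = 121. Scale by 40: m₀ = 40.
General solution m = m₀ + 9t; reducing mod 9 gives m = 4 (and n = -124).

4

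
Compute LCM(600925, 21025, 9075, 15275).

lcm(600925, 21025) = 600925·21025/gcd = 12634448125/25 = 505377925
lcm(505377925, 9075) = 505377925·9075/gcd = 4586304669375/25 = 183452186775
lcm(183452186775, 15275) = 183452186775·15275/gcd = 2802232152988125/325 = 8622252778425

8622252778425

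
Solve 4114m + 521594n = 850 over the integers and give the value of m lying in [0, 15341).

Reduce mod 521594: 4114m ≡ 850 (mod 521594). With g = gcd(4114, 521594) = 34 dividing 850, divide through: 121m ≡ 25 (mod 15341).
Since gcd(121, 15341) = 1, m ≡ 25·(121)⁻¹ ≡ 13693 (mod 15341). Smallest non-negative: 13693.

13693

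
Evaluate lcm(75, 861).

gcd first: 861 = 11·75 + 36; 75 = 2·36 + 3; 36 = 12·3 + 0 → gcd = 3
lcm = 75·861/gcd = 64575/3 = 21525

21525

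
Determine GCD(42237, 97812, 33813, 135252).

gcd(42237, 97812): 97812 = 2·42237 + 13338; 42237 = 3·13338 + 2223; 13338 = 6·2223 + 0 → 2223
gcd(2223, 33813): 33813 = 15·2223 + 468; 2223 = 4·468 + 351; 468 = 1·351 + 117; 351 = 3·117 + 0 → 117
gcd(117, 135252): 135252 = 1156·117 + 0 → 117

117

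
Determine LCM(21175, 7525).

910525

gcd first: 21175 = 2·7525 + 6125; 7525 = 1·6125 + 1400; 6125 = 4·1400 + 525; 1400 = 2·525 + 350; 525 = 1·350 + 175; 350 = 2·175 + 0 → gcd = 175
lcm = 21175·7525/gcd = 159341875/175 = 910525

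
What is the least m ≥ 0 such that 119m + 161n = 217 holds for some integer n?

Reduce mod 161: 119m ≡ 217 (mod 161). With g = gcd(119, 161) = 7 dividing 217, divide through: 17m ≡ 31 (mod 23).
Since gcd(17, 23) = 1, m ≡ 31·(17)⁻¹ ≡ 14 (mod 23). Smallest non-negative: 14.

14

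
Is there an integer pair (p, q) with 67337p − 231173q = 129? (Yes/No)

By Bézout, 67337p − 231173q = 129 has integer solutions iff gcd(67337, 231173) | 129.
Euclid: 231173 = 3·67337 + 29162; 67337 = 2·29162 + 9013; 29162 = 3·9013 + 2123; 9013 = 4·2123 + 521; 2123 = 4·521 + 39; 521 = 13·39 + 14; 39 = 2·14 + 11; 14 = 1·11 + 3; 11 = 3·3 + 2; 3 = 1·2 + 1; 2 = 2·1 + 0. gcd = 1; 129 mod 1 = 0. Yes.

Yes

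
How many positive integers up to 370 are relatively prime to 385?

231

385 = 5·7·11. Inclusion–exclusion on these primes:
370 − ⌊370/5⌋ − ⌊370/7⌋ − ⌊370/11⌋ + ⌊370/35⌋ + ⌊370/55⌋ + ⌊370/77⌋ − ⌊370/385⌋ = 231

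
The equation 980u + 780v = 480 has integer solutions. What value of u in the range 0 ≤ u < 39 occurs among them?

gcd(980, 780) = 20 (Euclid: 980 = 1·780 + 200; 780 = 3·200 + 180; 200 = 1·180 + 20; 180 = 9·20 + 0), and 20 | 480.
Extended Euclid: 980·(4) + 780·(-5) = 20. Scale by 24: u₀ = 96.
General solution u = u₀ + 39t; reducing mod 39 gives u = 18 (and v = -22).

18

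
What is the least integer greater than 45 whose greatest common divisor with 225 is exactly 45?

Multiples of 45 above 45: 45·2, 45·3, … . Need the cofactor coprime to 225/45 = 5.
Checking s = 2, 3, … the first with gcd(s, 5) = 1 is s = 2, giving 90.

90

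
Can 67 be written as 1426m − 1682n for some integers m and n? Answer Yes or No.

By Bézout, 1426m − 1682n = 67 has integer solutions iff gcd(1426, 1682) | 67.
Euclid: 1682 = 1·1426 + 256; 1426 = 5·256 + 146; 256 = 1·146 + 110; 146 = 1·110 + 36; 110 = 3·36 + 2; 36 = 18·2 + 0. gcd = 2; 67 mod 2 = 1. No.

No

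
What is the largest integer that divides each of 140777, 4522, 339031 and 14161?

119

gcd(140777, 4522): 140777 = 31·4522 + 595; 4522 = 7·595 + 357; 595 = 1·357 + 238; 357 = 1·238 + 119; 238 = 2·119 + 0 → 119
gcd(119, 339031): 339031 = 2849·119 + 0 → 119
gcd(119, 14161): 14161 = 119·119 + 0 → 119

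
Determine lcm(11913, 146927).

440781

11913 = 3 · 11 · 19²; 146927 = 11 · 19² · 37
max exponents: 3 · 11 · 19² · 37 = 440781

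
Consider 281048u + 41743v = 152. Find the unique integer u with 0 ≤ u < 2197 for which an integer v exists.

1673

Reduce mod 41743: 281048u ≡ 152 (mod 41743). With g = gcd(281048, 41743) = 19 dividing 152, divide through: 14792u ≡ 8 (mod 2197).
Since gcd(14792, 2197) = 1, u ≡ 8·(14792)⁻¹ ≡ 1673 (mod 2197). Smallest non-negative: 1673.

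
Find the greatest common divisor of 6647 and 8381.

6647 = 17² · 23
8381 = 17² · 29
Common: 17² = 289

289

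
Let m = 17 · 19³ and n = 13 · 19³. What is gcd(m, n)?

min exponent per shared prime: 19³ = 6859

6859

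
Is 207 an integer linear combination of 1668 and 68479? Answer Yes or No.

Yes

By Bézout, 1668s − 68479t = 207 has integer solutions iff gcd(1668, 68479) | 207.
Euclid: 68479 = 41·1668 + 91; 1668 = 18·91 + 30; 91 = 3·30 + 1; 30 = 30·1 + 0. gcd = 1; 207 mod 1 = 0. Yes.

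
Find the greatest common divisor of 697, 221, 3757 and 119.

17

gcd(697, 221): 697 = 3·221 + 34; 221 = 6·34 + 17; 34 = 2·17 + 0 → 17
gcd(17, 3757): 3757 = 221·17 + 0 → 17
gcd(17, 119): 119 = 7·17 + 0 → 17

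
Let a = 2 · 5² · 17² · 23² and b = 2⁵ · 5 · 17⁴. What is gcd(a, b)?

2890

min exponent per shared prime: 2 · 5 · 17² = 2890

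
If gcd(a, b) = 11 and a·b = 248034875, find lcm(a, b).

22548625

gcd·lcm = product, so lcm = 248034875/11 = 22548625.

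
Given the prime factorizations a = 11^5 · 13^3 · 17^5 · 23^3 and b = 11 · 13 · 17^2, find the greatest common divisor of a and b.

41327

min exponent per shared prime: 11 · 13 · 17^2 = 41327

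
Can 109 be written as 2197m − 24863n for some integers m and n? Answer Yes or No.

By Bézout, 2197m − 24863n = 109 has integer solutions iff gcd(2197, 24863) | 109.
Euclid: 24863 = 11·2197 + 696; 2197 = 3·696 + 109; 696 = 6·109 + 42; 109 = 2·42 + 25; 42 = 1·25 + 17; 25 = 1·17 + 8; 17 = 2·8 + 1; 8 = 8·1 + 0. gcd = 1; 109 mod 1 = 0. Yes.

Yes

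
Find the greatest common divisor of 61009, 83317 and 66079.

61009 = 13² · 19²; 83317 = 13² · 17 · 29; 66079 = 13² · 17 · 23
gcd takes min exponent of each prime: 13² = 169

169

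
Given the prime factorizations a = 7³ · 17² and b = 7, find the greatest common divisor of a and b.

min exponent per shared prime: 7 = 7

7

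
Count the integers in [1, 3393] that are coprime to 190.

1287

Prime factors of 190: 2, 5, 19. Count integers ≤ 3393 divisible by none of them.
By inclusion–exclusion: 3393 − ⌊3393/2⌋ − ⌊3393/5⌋ − ⌊3393/19⌋ + ⌊3393/10⌋ + ⌊3393/38⌋ + ⌊3393/95⌋ − ⌊3393/190⌋ = 1287.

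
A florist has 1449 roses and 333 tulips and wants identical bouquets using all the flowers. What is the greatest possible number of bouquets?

Euclid: 1449 = 4·333 + 117; 333 = 2·117 + 99; 117 = 1·99 + 18; 99 = 5·18 + 9; 18 = 2·9 + 0. Last nonzero remainder: 9.

9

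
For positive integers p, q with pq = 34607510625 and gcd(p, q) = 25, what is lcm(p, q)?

1384300425

For any two positive integers, gcd × lcm equals their product. Hence lcm = 34607510625 / 25 = 1384300425.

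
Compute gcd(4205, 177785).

Euclid: 177785 = 42·4205 + 1175; 4205 = 3·1175 + 680; 1175 = 1·680 + 495; 680 = 1·495 + 185; 495 = 2·185 + 125; 185 = 1·125 + 60; 125 = 2·60 + 5; 60 = 12·5 + 0. Last nonzero remainder: 5.

5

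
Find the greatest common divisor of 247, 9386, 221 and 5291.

gcd(247, 9386): 9386 = 38·247 + 0 → 247
gcd(247, 221): 247 = 1·221 + 26; 221 = 8·26 + 13; 26 = 2·13 + 0 → 13
gcd(13, 5291): 5291 = 407·13 + 0 → 13

13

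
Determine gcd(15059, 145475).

11

Euclid: 145475 = 9·15059 + 9944; 15059 = 1·9944 + 5115; 9944 = 1·5115 + 4829; 5115 = 1·4829 + 286; 4829 = 16·286 + 253; 286 = 1·253 + 33; 253 = 7·33 + 22; 33 = 1·22 + 11; 22 = 2·11 + 0. Last nonzero remainder: 11.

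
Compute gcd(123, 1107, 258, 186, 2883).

123 = 3 · 41; 1107 = 3³ · 41; 258 = 2 · 3 · 43; 186 = 2 · 3 · 31; 2883 = 3 · 31²
gcd takes min exponent of each prime: 3 = 3

3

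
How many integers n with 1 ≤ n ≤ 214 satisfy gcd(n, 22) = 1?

97

22 = 2·11. Inclusion–exclusion on these primes:
214 − ⌊214/2⌋ − ⌊214/11⌋ + ⌊214/22⌋ = 97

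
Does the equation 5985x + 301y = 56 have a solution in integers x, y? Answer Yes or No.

gcd(5985, 301): 5985 = 19·301 + 266; 301 = 1·266 + 35; 266 = 7·35 + 21; 35 = 1·21 + 14; 21 = 1·14 + 7; 14 = 2·7 + 0 → 7
7 divides 56, so a solution exists.

Yes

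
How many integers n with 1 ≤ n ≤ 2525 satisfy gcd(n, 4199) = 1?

Prime factors of 4199: 13, 17, 19. Count integers ≤ 2525 divisible by none of them.
By inclusion–exclusion: 2525 − ⌊2525/13⌋ − ⌊2525/17⌋ − ⌊2525/19⌋ + ⌊2525/221⌋ + ⌊2525/247⌋ + ⌊2525/323⌋ − ⌊2525/4199⌋ = 2079.

2079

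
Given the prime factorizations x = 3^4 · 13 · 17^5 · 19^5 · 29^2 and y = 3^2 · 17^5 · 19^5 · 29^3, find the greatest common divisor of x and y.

26610382482173667

min exponent per shared prime: 3^2 · 17^5 · 19^5 · 29^2 = 26610382482173667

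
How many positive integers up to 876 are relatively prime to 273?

461

273 = 3·7·13. Inclusion–exclusion on these primes:
876 − ⌊876/3⌋ − ⌊876/7⌋ − ⌊876/13⌋ + ⌊876/21⌋ + ⌊876/39⌋ + ⌊876/91⌋ − ⌊876/273⌋ = 461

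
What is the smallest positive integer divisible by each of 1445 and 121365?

gcd first: 121365 = 83·1445 + 1430; 1445 = 1·1430 + 15; 1430 = 95·15 + 5; 15 = 3·5 + 0 → gcd = 5
lcm = 1445·121365/gcd = 175372425/5 = 35074485

35074485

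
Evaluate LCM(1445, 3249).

1445 = 5 · 17²; 3249 = 3² · 19²
max exponents: 3² · 5 · 17² · 19² = 4694805

4694805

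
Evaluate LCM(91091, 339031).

57296239

91091 = 7² · 11 · 13²; 339031 = 7² · 11 · 17 · 37
max exponents: 7² · 11 · 13² · 17 · 37 = 57296239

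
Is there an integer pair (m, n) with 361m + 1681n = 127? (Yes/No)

Yes

By Bézout, 361m + 1681n = 127 has integer solutions iff gcd(361, 1681) | 127.
Euclid: 1681 = 4·361 + 237; 361 = 1·237 + 124; 237 = 1·124 + 113; 124 = 1·113 + 11; 113 = 10·11 + 3; 11 = 3·3 + 2; 3 = 1·2 + 1; 2 = 2·1 + 0. gcd = 1; 127 mod 1 = 0. Yes.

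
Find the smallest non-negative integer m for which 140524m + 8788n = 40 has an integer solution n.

418

gcd(140524, 8788) = 4 (Euclid: 140524 = 15·8788 + 8704; 8788 = 1·8704 + 84; 8704 = 103·84 + 52; 84 = 1·52 + 32; 52 = 1·32 + 20; 32 = 1·20 + 12; 20 = 1·12 + 8; 12 = 1·8 + 4; 8 = 2·4 + 0), and 4 | 40.
Extended Euclid: 140524·(-837) + 8788·(13384) = 4. Scale by 10: m₀ = -8370.
General solution m = m₀ + 2197t; reducing mod 2197 gives m = 418 (and n = -6684).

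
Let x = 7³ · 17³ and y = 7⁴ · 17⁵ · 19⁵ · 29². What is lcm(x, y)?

max exponent per prime: 7⁴ · 17⁵ · 19⁵ · 29² = 7099058704410997163

7099058704410997163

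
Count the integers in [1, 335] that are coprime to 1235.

1235 = 5·13·19. Inclusion–exclusion on these primes:
335 − ⌊335/5⌋ − ⌊335/13⌋ − ⌊335/19⌋ + ⌊335/65⌋ + ⌊335/95⌋ + ⌊335/247⌋ − ⌊335/1235⌋ = 235

235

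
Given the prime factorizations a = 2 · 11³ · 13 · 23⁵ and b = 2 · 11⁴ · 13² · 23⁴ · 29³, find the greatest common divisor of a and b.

9684177646

min exponent per shared prime: 2 · 11³ · 13 · 23⁴ = 9684177646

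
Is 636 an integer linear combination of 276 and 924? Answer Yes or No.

gcd(276, 924): 924 = 3·276 + 96; 276 = 2·96 + 84; 96 = 1·84 + 12; 84 = 7·12 + 0 → 12
12 divides 636, so a solution exists.

Yes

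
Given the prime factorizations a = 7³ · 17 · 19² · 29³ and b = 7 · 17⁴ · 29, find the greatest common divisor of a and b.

min exponent per shared prime: 7 · 17 · 29 = 3451

3451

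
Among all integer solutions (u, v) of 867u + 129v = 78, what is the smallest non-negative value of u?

Euclid: 867 = 6·129 + 93; 129 = 1·93 + 36; 93 = 2·36 + 21; 36 = 1·21 + 15; 21 = 1·15 + 6; 15 = 2·6 + 3; 6 = 2·3 + 0 → gcd = 3; 78 = 3·26.
Back-substitution yields 867·(-18) + 129·(121) = 3, so one solution is u = -18·26 = -468, v = 121·26 = 3146.
Solutions in u differ by 129/3 = 43; the one in [0, 43) is -468 mod 43 = 5.

5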